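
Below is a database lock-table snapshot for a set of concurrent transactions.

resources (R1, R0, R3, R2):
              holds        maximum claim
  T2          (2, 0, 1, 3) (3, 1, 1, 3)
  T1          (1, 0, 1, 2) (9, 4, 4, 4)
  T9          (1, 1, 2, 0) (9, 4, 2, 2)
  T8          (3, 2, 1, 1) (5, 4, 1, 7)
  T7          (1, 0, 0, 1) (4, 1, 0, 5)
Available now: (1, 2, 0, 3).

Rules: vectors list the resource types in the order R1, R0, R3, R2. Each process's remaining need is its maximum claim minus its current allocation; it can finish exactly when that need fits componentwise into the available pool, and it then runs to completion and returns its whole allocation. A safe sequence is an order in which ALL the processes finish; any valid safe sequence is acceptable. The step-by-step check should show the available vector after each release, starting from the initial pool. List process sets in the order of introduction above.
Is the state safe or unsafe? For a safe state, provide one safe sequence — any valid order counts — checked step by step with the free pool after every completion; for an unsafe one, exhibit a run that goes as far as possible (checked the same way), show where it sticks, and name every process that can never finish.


UNSAFE — no complete ordering exists.
Key observation: after T2, T7, T8 complete, (7, 4, 2, 8) is the best the pool ever gets, yet each leftover process wants more R1.
A maximal execution: T2, T7, T8 — then nothing else fits. Verifying each step:
  pool = (1, 2, 0, 3)
  T2: need (1, 1, 0, 0) fits (1, 2, 0, 3); releases (2, 0, 1, 3), pool now (3, 2, 1, 6)
  T7: need (3, 1, 0, 4) fits (3, 2, 1, 6); releases (1, 0, 0, 1), pool now (4, 2, 1, 7)
  T8: need (2, 2, 0, 6) fits (4, 2, 1, 7); releases (3, 2, 1, 1), pool now (7, 4, 2, 8)
  T1 cannot run: need (8, 4, 3, 2) vs free (7, 4, 2, 8) (insufficient R1 and R3)
  T9 cannot run: need (8, 3, 0, 2) vs free (7, 4, 2, 8) (insufficient R1)
Processes that can never finish: T1 and T9.


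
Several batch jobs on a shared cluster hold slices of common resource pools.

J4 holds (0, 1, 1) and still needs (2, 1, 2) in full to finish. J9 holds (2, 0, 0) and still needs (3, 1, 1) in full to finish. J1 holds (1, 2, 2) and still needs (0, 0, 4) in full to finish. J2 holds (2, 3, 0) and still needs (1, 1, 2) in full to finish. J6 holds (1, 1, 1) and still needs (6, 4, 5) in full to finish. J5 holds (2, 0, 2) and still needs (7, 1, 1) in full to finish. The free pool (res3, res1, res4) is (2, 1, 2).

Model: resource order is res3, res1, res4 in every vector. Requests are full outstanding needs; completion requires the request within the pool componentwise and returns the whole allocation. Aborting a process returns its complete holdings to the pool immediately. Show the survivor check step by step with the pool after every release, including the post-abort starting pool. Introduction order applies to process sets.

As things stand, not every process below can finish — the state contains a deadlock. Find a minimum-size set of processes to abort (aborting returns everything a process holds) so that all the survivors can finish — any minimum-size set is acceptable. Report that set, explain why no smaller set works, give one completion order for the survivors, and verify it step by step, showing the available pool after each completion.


Minimum abort set: J1.
Key observation: no ordering could ever have run J6 before the abort of J1; with (1, 2, 2) back in the pool it fits at step 4.
Why nothing smaller works: aborting no one leaves the state deadlocked as given.
The survivors complete as J9, J2, J4, J6, J5. Walking it through (starting from the post-abort pool):
  pool = (3, 3, 4)
  J9: need (3, 1, 1) fits (3, 3, 4); releases (2, 0, 0), pool now (5, 3, 4)
  J2: need (1, 1, 2) fits (5, 3, 4); releases (2, 3, 0), pool now (7, 6, 4)
  J4: need (2, 1, 2) fits (7, 6, 4); releases (0, 1, 1), pool now (7, 7, 5)
  J6: need (6, 4, 5) fits (7, 7, 5); releases (1, 1, 1), pool now (8, 8, 6)
  J5: need (7, 1, 1) fits (8, 8, 6); releases (2, 0, 2), pool now (10, 8, 8)


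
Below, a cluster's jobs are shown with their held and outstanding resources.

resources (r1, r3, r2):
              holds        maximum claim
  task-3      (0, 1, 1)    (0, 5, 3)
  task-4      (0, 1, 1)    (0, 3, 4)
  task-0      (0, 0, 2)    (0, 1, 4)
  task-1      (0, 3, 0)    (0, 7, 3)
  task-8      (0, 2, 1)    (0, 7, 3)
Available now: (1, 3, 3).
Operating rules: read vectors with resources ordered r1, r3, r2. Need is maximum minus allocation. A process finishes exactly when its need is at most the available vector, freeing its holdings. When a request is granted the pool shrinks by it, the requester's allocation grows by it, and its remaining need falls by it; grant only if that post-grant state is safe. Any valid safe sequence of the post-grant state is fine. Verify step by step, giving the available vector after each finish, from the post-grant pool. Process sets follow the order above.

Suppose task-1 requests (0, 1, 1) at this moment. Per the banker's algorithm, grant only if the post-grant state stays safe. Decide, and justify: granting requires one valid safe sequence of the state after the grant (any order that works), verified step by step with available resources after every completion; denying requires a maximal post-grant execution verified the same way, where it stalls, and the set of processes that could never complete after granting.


GRANT — the state after the grant stays safe, e.g. via task-0, task-4, task-1, task-8, task-3.
Key observation: granting shrinks the pool to (1, 2, 2), yet task-0 still fits and the chain goes through.
Step-by-step check of the post-grant state:
  pool = (1, 2, 2)
  task-0: need (0, 1, 2) fits (1, 2, 2); releases (0, 0, 2), pool now (1, 2, 4)
  task-4: need (0, 2, 3) fits (1, 2, 4); releases (0, 1, 1), pool now (1, 3, 5)
  task-1: need (0, 3, 2) fits (1, 3, 5); releases (0, 4, 1), pool now (1, 7, 6)
  task-8: need (0, 5, 2) fits (1, 7, 6); releases (0, 2, 1), pool now (1, 9, 7)
  task-3: need (0, 4, 2) fits (1, 9, 7); releases (0, 1, 1), pool now (1, 10, 8)


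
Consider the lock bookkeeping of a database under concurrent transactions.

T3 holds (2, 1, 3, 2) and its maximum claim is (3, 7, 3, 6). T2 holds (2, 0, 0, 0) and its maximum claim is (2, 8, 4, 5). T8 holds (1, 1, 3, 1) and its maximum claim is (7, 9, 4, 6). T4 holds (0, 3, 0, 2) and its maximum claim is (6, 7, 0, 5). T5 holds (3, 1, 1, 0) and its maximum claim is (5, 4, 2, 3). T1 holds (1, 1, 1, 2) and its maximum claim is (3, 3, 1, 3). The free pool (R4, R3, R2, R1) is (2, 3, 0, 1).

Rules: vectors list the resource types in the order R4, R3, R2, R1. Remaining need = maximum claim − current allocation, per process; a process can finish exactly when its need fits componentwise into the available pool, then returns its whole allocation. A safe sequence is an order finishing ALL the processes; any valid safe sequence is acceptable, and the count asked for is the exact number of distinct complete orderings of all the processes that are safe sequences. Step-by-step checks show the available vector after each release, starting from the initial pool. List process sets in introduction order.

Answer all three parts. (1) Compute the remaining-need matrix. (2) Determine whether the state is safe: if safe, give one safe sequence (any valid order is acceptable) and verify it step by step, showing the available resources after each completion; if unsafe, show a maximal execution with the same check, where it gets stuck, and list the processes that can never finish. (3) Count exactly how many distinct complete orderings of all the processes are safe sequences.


(1) Outstanding need per process (order R4, R3, R2, R1):
  T3: (1, 6, 0, 4)
  T2: (0, 8, 4, 5)
  T8: (6, 8, 1, 5)
  T4: (6, 4, 0, 3)
  T5: (2, 3, 1, 3)
  T1: (2, 2, 0, 1)
(2) SAFE — a valid safe sequence is T1, T5, T4, T8, T3, T2.
Key observation: T1 is the earliest step where a requested resource binds exactly: need (2, 2, 0, 1), pool (2, 3, 0, 1) at its turn.
Verifying each step:
  pool = (2, 3, 0, 1)
  T1 needs (2, 2, 0, 1) <= (2, 3, 0, 1) -> finishes; pool += (1, 1, 1, 2) = (3, 4, 1, 3)
  T5 needs (2, 3, 1, 3) <= (3, 4, 1, 3) -> finishes; pool += (3, 1, 1, 0) = (6, 5, 2, 3)
  T4 needs (6, 4, 0, 3) <= (6, 5, 2, 3) -> finishes; pool += (0, 3, 0, 2) = (6, 8, 2, 5)
  T8 needs (6, 8, 1, 5) <= (6, 8, 2, 5) -> finishes; pool += (1, 1, 3, 1) = (7, 9, 5, 6)
  T3 needs (1, 6, 0, 4) <= (7, 9, 5, 6) -> finishes; pool += (2, 1, 3, 2) = (9, 10, 8, 8)
  T2 needs (0, 8, 4, 5) <= (9, 10, 8, 8) -> finishes; pool += (2, 0, 0, 0) = (11, 10, 8, 8)
(3) The exact count: 4 of the possible complete orderings are safe sequences.


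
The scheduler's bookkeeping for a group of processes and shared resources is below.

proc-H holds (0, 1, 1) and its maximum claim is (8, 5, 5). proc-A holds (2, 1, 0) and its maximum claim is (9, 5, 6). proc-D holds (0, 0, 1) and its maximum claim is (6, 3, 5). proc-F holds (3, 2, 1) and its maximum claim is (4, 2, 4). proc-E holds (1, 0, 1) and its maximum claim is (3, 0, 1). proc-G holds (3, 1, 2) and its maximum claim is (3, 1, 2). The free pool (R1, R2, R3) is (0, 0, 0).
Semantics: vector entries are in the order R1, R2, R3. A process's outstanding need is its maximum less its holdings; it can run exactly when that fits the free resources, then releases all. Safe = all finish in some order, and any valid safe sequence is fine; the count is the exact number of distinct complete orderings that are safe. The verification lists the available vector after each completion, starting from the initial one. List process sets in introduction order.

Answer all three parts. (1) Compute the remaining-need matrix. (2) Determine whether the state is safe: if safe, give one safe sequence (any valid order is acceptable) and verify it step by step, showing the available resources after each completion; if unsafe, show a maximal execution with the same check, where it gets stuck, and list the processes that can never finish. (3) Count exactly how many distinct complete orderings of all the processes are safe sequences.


(1) Outstanding need per process (order R1, R2, R3):
  proc-H: (8, 4, 4)
  proc-A: (7, 4, 6)
  proc-D: (6, 3, 4)
  proc-F: (1, 0, 3)
  proc-E: (2, 0, 0)
  proc-G: (0, 0, 0)
(2) UNSAFE.
Key observation: the pool after proc-G, proc-E, proc-F, proc-D is (7, 3, 5); every surviving request exceeds it in R2, so progress ends there.
A maximal execution: proc-G, proc-E, proc-F, proc-D — then nothing else fits. Step-by-step check:
  pool = (0, 0, 0)
  proc-G needs (0, 0, 0) <= (0, 0, 0) -> finishes; pool += (3, 1, 2) = (3, 1, 2)
  proc-E needs (2, 0, 0) <= (3, 1, 2) -> finishes; pool += (1, 0, 1) = (4, 1, 3)
  proc-F needs (1, 0, 3) <= (4, 1, 3) -> finishes; pool += (3, 2, 1) = (7, 3, 4)
  proc-D needs (6, 3, 4) <= (7, 3, 4) -> finishes; pool += (0, 0, 1) = (7, 3, 5)
  blocked: proc-H wants (8, 4, 4), pool (7, 3, 5) — not enough R1 and R2
  blocked: proc-A wants (7, 4, 6), pool (7, 3, 5) — not enough R2 and R3
Never able to finish: proc-H and proc-A.
(3) Precisely 0 of the possible complete orderings are safe sequences.


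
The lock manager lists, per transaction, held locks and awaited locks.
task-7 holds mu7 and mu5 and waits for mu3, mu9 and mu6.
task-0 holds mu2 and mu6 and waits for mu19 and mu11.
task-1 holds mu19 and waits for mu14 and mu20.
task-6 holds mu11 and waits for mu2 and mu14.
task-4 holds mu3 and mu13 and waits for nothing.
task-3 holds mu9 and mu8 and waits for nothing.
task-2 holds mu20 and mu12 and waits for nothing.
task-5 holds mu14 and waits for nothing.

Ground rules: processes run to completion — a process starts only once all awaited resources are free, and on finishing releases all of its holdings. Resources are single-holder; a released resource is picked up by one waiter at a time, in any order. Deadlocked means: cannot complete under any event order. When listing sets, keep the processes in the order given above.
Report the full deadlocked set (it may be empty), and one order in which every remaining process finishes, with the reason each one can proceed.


Deadlocked: task-7, task-0 and task-6.
Key observation: task-0 -> task-6 -> task-0 is a circular wait — nothing in it can go first; task-7 waits into the deadlock from upstream.
A valid finishing order for the others: task-2, task-5, task-4, task-3, task-1.
Verifying each step:
  task-2 waits on nothing -> runs at once and releases mu20 and mu12
  task-5 waits on nothing -> runs at once and releases mu14
  task-4 waits on nothing -> runs at once and releases mu3 and mu13
  task-3 waits on nothing -> runs at once and releases mu9 and mu8
  task-1 waits on mu14 and mu20 — all released -> runs and releases mu19


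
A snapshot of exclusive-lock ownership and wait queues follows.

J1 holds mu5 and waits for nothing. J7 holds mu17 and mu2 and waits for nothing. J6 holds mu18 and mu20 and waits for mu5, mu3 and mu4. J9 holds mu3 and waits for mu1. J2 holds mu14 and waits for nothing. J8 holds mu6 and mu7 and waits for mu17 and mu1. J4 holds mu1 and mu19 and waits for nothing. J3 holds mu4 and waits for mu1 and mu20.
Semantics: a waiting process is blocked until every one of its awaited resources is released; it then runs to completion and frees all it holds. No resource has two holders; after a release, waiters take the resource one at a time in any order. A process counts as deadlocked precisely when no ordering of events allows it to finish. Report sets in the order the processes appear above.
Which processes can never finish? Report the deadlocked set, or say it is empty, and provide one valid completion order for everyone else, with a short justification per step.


Deadlocked: J6 and J3.
Key observation: the knot is the closed ring of waits J6 -> J3 -> J6; no other process is dragged down with it.
The rest can finish in the order J4, J7, J1, J9, J8, J2.
Check, step by step:
  run J4 (it waits on nothing); releases mu1 and mu19
  run J7 (it waits on nothing); releases mu17 and mu2
  run J1 (it waits on nothing); releases mu5
  J9: everything it awaited (mu1) is free; runs, freeing mu3
  J8: everything it awaited (mu17 and mu1) is free; runs, freeing mu6 and mu7
  run J2 (it waits on nothing); releases mu14


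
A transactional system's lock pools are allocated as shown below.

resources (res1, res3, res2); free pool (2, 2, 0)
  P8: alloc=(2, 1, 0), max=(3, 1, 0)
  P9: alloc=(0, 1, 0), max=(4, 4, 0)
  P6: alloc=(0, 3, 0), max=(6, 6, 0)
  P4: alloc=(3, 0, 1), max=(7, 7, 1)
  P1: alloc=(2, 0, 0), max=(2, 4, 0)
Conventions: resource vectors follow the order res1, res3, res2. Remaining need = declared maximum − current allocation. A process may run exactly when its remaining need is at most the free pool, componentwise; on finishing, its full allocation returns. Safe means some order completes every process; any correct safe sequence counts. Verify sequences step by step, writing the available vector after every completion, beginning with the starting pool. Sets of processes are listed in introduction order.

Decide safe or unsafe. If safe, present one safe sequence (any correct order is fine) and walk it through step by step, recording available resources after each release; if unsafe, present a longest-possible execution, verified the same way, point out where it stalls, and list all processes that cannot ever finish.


SAFE — a valid safe sequence is P8, P9, P1, P6, P4.
Key observation: P9 marks the first exact bind of the order: its need (4, 3, 0) fits the free (4, 3, 0) with zero slack on a requested resource.
Verifying each step:
  pool = (2, 2, 0)
  run P8 (needs (1, 0, 0), free (2, 2, 0)); after release of (2, 1, 0) the pool is (4, 3, 0)
  run P9 (needs (4, 3, 0), free (4, 3, 0)); after release of (0, 1, 0) the pool is (4, 4, 0)
  run P1 (needs (0, 4, 0), free (4, 4, 0)); after release of (2, 0, 0) the pool is (6, 4, 0)
  run P6 (needs (6, 3, 0), free (6, 4, 0)); after release of (0, 3, 0) the pool is (6, 7, 0)
  run P4 (needs (4, 7, 0), free (6, 7, 0)); after release of (3, 0, 1) the pool is (9, 7, 1)


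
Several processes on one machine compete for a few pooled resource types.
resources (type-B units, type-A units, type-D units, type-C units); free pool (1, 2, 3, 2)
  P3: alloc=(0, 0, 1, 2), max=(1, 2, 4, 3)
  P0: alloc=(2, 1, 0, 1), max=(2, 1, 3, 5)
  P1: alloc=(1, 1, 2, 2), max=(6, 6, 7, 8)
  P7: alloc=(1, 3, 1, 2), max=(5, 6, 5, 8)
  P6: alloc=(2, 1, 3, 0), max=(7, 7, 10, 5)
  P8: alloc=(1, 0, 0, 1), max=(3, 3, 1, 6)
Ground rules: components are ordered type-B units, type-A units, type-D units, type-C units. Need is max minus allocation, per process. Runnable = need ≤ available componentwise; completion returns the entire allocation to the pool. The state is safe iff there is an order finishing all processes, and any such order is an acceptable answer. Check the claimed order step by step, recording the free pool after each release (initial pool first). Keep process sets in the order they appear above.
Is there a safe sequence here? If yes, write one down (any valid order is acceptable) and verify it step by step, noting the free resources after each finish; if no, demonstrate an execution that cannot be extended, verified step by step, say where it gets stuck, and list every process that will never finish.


SAFE, for example via the order P3, P0, P8, P7, P1, P6.
Key observation: the first exact fit in this order is P3 — it needs (1, 2, 3, 1) with (1, 2, 3, 2) free, meeting a requested resource to the last unit.
Verifying each step:
  pool = (1, 2, 3, 2)
  P3 needs (1, 2, 3, 1) <= (1, 2, 3, 2) -> finishes; pool += (0, 0, 1, 2) = (1, 2, 4, 4)
  P0 needs (0, 0, 3, 4) <= (1, 2, 4, 4) -> finishes; pool += (2, 1, 0, 1) = (3, 3, 4, 5)
  P8 needs (2, 3, 1, 5) <= (3, 3, 4, 5) -> finishes; pool += (1, 0, 0, 1) = (4, 3, 4, 6)
  P7 needs (4, 3, 4, 6) <= (4, 3, 4, 6) -> finishes; pool += (1, 3, 1, 2) = (5, 6, 5, 8)
  P1 needs (5, 5, 5, 6) <= (5, 6, 5, 8) -> finishes; pool += (1, 1, 2, 2) = (6, 7, 7, 10)
  P6 needs (5, 6, 7, 5) <= (6, 7, 7, 10) -> finishes; pool += (2, 1, 3, 0) = (8, 8, 10, 10)


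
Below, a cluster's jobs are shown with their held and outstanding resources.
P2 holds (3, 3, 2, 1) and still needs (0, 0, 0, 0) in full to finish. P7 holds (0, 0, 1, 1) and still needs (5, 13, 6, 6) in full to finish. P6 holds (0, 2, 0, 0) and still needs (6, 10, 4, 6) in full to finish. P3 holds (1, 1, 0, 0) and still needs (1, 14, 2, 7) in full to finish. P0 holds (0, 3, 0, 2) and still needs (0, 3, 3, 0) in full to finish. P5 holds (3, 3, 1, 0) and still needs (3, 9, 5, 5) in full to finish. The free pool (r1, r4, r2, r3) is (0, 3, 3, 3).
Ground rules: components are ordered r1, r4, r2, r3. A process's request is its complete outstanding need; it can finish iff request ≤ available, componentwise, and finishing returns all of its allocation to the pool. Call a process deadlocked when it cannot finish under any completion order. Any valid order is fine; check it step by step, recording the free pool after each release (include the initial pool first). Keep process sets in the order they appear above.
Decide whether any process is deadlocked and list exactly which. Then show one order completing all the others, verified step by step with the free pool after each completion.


The deadlocked set is empty.
Key observation: no deadlock: P0 fits now, and the freed resources carry the rest through.
The rest can finish in the order P0, P2, P5, P6, P7, P3. Check, step by step:
  pool = (0, 3, 3, 3)
  run P0 (needs (0, 3, 3, 0), free (0, 3, 3, 3)); after release of (0, 3, 0, 2) the pool is (0, 6, 3, 5)
  run P2 (needs (0, 0, 0, 0), free (0, 6, 3, 5)); after release of (3, 3, 2, 1) the pool is (3, 9, 5, 6)
  run P5 (needs (3, 9, 5, 5), free (3, 9, 5, 6)); after release of (3, 3, 1, 0) the pool is (6, 12, 6, 6)
  run P6 (needs (6, 10, 4, 6), free (6, 12, 6, 6)); after release of (0, 2, 0, 0) the pool is (6, 14, 6, 6)
  run P7 (needs (5, 13, 6, 6), free (6, 14, 6, 6)); after release of (0, 0, 1, 1) the pool is (6, 14, 7, 7)
  run P3 (needs (1, 14, 2, 7), free (6, 14, 7, 7)); after release of (1, 1, 0, 0) the pool is (7, 15, 7, 7)


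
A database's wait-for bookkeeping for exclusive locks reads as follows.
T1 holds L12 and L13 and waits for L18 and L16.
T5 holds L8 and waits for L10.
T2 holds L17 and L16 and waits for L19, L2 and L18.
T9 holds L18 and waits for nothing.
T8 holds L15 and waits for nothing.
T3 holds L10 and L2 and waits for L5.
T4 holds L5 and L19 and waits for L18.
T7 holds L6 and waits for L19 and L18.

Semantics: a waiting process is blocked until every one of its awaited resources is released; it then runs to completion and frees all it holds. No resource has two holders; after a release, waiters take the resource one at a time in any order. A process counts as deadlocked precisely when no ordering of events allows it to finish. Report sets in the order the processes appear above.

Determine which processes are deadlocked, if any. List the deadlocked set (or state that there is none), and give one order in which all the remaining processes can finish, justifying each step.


No process is deadlocked.
Key observation: the wait relation is loop-free; peeling off processes with no waits unwinds the whole state.
One completion order for the rest: T9, T4, T8, T3, T7, T5, T2, T1.
Step-by-step check:
  run T9 (it waits on nothing); releases L18
  T4 waits on L18 — all released -> runs and releases L5 and L19
  run T8 (it waits on nothing); releases L15
  T3 waits on L5 — all released -> runs and releases L10 and L2
  T7 waits on L19 and L18 — all released -> runs and releases L6
  T5 waits on L10 — all released -> runs and releases L8
  T2 waits on L19, L2 and L18 — all released -> runs and releases L17 and L16
  T1 waits on L18 and L16 — all released -> runs and releases L12 and L13


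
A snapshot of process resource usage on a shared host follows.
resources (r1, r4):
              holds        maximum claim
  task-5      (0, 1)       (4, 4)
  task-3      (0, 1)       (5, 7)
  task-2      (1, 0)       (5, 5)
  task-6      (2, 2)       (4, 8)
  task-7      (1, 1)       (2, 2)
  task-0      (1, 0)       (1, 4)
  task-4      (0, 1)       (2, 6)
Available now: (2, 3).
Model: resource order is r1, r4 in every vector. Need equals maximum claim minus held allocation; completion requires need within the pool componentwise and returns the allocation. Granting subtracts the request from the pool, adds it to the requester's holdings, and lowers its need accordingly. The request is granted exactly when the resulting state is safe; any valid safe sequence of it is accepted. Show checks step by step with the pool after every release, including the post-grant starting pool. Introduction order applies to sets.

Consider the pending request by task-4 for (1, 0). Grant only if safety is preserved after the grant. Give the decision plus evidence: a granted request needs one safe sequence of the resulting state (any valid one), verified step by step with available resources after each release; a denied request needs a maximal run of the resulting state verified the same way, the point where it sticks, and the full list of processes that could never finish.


DENY — the pretend-granted state is unsafe.
Key observation: after task-7, task-0 the pool peaks at (3, 4), and each blocked process is short somewhere: task-5 on r1; task-3 on r1, r4; task-2 on r1, r4; task-6 on r4; task-4 on r4.
On the post-grant state, task-7, task-0 is a maximal run — nothing extends it. Step-by-step check:
  pool = (1, 3)
  task-7 needs (1, 1) <= (1, 3) -> finishes; pool += (1, 1) = (2, 4)
  task-0 needs (0, 4) <= (2, 4) -> finishes; pool += (1, 0) = (3, 4)
  task-5 cannot run: need (4, 3) vs free (3, 4) (insufficient r1)
  task-3 cannot run: need (5, 6) vs free (3, 4) (insufficient r1 and r4)
  task-2 cannot run: need (4, 5) vs free (3, 4) (insufficient r1 and r4)
  task-6 cannot run: need (2, 6) vs free (3, 4) (insufficient r4)
  task-4 cannot run: need (1, 5) vs free (3, 4) (insufficient r4)
Had the request been granted, task-5, task-3, task-2, task-6 and task-4 could never finish.


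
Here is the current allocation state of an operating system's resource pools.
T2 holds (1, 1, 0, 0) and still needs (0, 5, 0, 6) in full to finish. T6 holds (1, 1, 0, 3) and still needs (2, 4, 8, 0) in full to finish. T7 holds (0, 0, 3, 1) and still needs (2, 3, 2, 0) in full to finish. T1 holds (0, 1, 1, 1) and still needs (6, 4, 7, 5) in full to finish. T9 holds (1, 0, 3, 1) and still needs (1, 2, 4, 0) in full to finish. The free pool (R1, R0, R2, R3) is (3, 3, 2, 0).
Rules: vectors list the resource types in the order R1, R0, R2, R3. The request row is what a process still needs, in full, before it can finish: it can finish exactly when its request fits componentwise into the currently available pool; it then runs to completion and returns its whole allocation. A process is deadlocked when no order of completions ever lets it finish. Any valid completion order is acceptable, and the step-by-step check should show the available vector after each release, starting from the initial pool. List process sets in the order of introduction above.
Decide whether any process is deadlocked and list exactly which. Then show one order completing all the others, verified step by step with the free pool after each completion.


The deadlocked set is T2, T6 and T1.
Key observation: after T7, T9 complete, (4, 3, 8, 2) is the best the pool ever gets, yet each leftover process wants more R0.
The rest can finish in the order T7, T9. Verifying each step:
  pool = (3, 3, 2, 0)
  run T7 (needs (2, 3, 2, 0), free (3, 3, 2, 0)); after release of (0, 0, 3, 1) the pool is (3, 3, 5, 1)
  run T9 (needs (1, 2, 4, 0), free (3, 3, 5, 1)); after release of (1, 0, 3, 1) the pool is (4, 3, 8, 2)
None of the blocked processes ever fits:
  T2 cannot run: need (0, 5, 0, 6) vs free (4, 3, 8, 2) (insufficient R0 and R3)
  T6 cannot run: need (2, 4, 8, 0) vs free (4, 3, 8, 2) (insufficient R0)
  T1 cannot run: need (6, 4, 7, 5) vs free (4, 3, 8, 2) (insufficient R1, R0 and R3)


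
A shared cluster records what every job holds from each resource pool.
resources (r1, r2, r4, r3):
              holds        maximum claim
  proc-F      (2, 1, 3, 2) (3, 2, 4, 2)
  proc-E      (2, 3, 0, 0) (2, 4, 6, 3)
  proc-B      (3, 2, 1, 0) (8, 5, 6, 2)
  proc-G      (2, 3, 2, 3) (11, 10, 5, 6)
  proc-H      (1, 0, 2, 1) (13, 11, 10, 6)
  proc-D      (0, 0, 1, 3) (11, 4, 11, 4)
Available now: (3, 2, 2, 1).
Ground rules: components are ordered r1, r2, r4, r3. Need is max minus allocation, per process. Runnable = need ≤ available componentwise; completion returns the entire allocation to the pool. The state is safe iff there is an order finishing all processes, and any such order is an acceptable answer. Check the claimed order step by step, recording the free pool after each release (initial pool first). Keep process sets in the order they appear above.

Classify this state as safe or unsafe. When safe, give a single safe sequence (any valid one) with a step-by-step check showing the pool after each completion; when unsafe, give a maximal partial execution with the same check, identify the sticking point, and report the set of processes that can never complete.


The state is SAFE; one workable sequence: proc-F, proc-B, proc-E, proc-G, proc-H, proc-D.
Key observation: the order's first zero-slack moment is proc-B ((5, 3, 5, 2) needed, (5, 3, 5, 3) free — a requested resource with nothing to spare).
Verifying each step:
  pool = (3, 2, 2, 1)
  run proc-F (needs (1, 1, 1, 0), free (3, 2, 2, 1)); after release of (2, 1, 3, 2) the pool is (5, 3, 5, 3)
  run proc-B (needs (5, 3, 5, 2), free (5, 3, 5, 3)); after release of (3, 2, 1, 0) the pool is (8, 5, 6, 3)
  run proc-E (needs (0, 1, 6, 3), free (8, 5, 6, 3)); after release of (2, 3, 0, 0) the pool is (10, 8, 6, 3)
  run proc-G (needs (9, 7, 3, 3), free (10, 8, 6, 3)); after release of (2, 3, 2, 3) the pool is (12, 11, 8, 6)
  run proc-H (needs (12, 11, 8, 5), free (12, 11, 8, 6)); after release of (1, 0, 2, 1) the pool is (13, 11, 10, 7)
  run proc-D (needs (11, 4, 10, 1), free (13, 11, 10, 7)); after release of (0, 0, 1, 3) the pool is (13, 11, 11, 10)


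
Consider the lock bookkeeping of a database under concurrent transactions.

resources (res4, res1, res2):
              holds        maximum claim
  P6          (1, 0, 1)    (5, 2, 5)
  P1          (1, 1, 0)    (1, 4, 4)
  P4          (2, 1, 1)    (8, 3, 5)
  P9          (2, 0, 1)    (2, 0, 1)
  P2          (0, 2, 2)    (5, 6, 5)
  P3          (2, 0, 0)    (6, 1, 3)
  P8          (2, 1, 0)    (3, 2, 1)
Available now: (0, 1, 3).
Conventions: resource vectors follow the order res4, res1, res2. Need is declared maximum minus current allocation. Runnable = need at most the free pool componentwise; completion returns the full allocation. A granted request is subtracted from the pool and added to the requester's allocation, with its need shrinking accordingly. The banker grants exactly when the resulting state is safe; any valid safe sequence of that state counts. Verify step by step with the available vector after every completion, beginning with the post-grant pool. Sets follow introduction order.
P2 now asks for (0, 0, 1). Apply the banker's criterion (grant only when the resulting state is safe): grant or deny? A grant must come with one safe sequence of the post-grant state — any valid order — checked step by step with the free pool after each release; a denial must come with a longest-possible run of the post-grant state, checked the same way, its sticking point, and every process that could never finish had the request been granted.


DENY. Granting would leave the state unsafe.
Key observation: after P9, P8, P3 the pool peaks at (6, 2, 3), and each blocked process is short somewhere: P6 on res2; P1 on res1, res2; P4 on res2; P2 on res1.
Pretend the grant happened; the run P9, P8, P3 goes as far as possible. Walking it through:
  pool = (0, 1, 2)
  P9: need (0, 0, 0) fits (0, 1, 2); releases (2, 0, 1), pool now (2, 1, 3)
  P8: need (1, 1, 1) fits (2, 1, 3); releases (2, 1, 0), pool now (4, 2, 3)
  P3: need (4, 1, 3) fits (4, 2, 3); releases (2, 0, 0), pool now (6, 2, 3)
  P6 still needs (4, 2, 4) but only (6, 2, 3) is free — short on res2
  P1 still needs (0, 3, 4) but only (6, 2, 3) is free — short on res1 and res2
  P4 still needs (6, 2, 4) but only (6, 2, 3) is free — short on res2
  P2 still needs (5, 4, 2) but only (6, 2, 3) is free — short on res1
Post-grant, the permanently blocked set is P6, P1, P4 and P2.


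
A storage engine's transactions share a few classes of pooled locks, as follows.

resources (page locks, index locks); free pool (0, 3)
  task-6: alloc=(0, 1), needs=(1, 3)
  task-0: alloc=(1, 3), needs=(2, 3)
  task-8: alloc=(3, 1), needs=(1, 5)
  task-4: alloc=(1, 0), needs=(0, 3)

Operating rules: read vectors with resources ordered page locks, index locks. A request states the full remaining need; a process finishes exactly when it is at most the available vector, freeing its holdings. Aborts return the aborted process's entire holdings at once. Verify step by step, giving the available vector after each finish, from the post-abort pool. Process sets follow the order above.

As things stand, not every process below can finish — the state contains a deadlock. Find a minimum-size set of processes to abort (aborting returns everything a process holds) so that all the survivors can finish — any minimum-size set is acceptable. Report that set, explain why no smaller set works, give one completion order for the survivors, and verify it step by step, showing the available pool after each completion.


Minimum abort set: task-8.
Key observation: the returned (3, 1) from task-8 is what brings task-0 — unrunnable before, under any order — into play at step 2.
Minimality: the empty abort set fails — the state is deadlocked as it stands.
Survivors finish in the order: task-4, task-0, task-6. Walking it through (pool after the aborts first):
  pool = (3, 4)
  run task-4 (needs (0, 3), free (3, 4)); after release of (1, 0) the pool is (4, 4)
  run task-0 (needs (2, 3), free (4, 4)); after release of (1, 3) the pool is (5, 7)
  run task-6 (needs (1, 3), free (5, 7)); after release of (0, 1) the pool is (5, 8)


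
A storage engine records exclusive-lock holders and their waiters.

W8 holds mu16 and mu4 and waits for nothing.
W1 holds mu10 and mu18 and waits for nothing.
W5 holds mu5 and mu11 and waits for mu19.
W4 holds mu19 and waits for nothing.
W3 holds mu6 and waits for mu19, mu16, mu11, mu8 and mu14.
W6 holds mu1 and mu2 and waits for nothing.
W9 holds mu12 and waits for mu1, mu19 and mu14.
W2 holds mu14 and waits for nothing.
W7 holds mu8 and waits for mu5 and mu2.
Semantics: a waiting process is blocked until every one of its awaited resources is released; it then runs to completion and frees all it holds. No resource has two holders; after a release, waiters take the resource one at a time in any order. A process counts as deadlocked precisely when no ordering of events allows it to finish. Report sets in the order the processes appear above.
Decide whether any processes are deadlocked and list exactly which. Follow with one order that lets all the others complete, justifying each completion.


Nothing here is deadlocked.
Key observation: there is no circular wait here — follow any chain and it reaches a process that is free to run now.
One completion order for the rest: W4, W1, W2, W8, W6, W9, W5, W7, W3.
Verifying each step:
  run W4 (it waits on nothing); releases mu19
  run W1 (it waits on nothing); releases mu10 and mu18
  run W2 (it waits on nothing); releases mu14
  run W8 (it waits on nothing); releases mu16 and mu4
  run W6 (it waits on nothing); releases mu1 and mu2
  W9 waits on mu1, mu19 and mu14 — all released -> runs and releases mu12
  W5 waits on mu19 — all released -> runs and releases mu5 and mu11
  W7 waits on mu5 and mu2 — all released -> runs and releases mu8
  W3 waits on mu19, mu16, mu11, mu8 and mu14 — all released -> runs and releases mu6


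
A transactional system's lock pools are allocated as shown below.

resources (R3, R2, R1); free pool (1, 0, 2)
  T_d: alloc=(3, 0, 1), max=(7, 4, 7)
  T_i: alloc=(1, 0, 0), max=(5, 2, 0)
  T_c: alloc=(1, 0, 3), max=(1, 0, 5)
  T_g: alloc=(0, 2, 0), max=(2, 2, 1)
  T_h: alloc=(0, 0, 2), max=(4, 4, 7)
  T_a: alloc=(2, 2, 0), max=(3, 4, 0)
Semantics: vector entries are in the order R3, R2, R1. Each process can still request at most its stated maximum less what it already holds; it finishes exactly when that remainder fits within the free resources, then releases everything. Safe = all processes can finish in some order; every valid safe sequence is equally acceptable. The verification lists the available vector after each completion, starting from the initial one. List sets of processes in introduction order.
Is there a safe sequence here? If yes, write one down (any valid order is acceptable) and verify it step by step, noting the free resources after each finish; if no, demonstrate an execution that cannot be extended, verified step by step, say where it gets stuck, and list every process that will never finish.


SAFE. One safe sequence: T_c, T_g, T_a, T_i, T_h, T_d.
Key observation: reading the order forward, T_c is the first process whose need (0, 0, 2) meets the free pool (1, 0, 2) exactly on a resource it requests.
Check, step by step:
  pool = (1, 0, 2)
  T_c: need (0, 0, 2) fits (1, 0, 2); releases (1, 0, 3), pool now (2, 0, 5)
  T_g: need (2, 0, 1) fits (2, 0, 5); releases (0, 2, 0), pool now (2, 2, 5)
  T_a: need (1, 2, 0) fits (2, 2, 5); releases (2, 2, 0), pool now (4, 4, 5)
  T_i: need (4, 2, 0) fits (4, 4, 5); releases (1, 0, 0), pool now (5, 4, 5)
  T_h: need (4, 4, 5) fits (5, 4, 5); releases (0, 0, 2), pool now (5, 4, 7)
  T_d: need (4, 4, 6) fits (5, 4, 7); releases (3, 0, 1), pool now (8, 4, 8)


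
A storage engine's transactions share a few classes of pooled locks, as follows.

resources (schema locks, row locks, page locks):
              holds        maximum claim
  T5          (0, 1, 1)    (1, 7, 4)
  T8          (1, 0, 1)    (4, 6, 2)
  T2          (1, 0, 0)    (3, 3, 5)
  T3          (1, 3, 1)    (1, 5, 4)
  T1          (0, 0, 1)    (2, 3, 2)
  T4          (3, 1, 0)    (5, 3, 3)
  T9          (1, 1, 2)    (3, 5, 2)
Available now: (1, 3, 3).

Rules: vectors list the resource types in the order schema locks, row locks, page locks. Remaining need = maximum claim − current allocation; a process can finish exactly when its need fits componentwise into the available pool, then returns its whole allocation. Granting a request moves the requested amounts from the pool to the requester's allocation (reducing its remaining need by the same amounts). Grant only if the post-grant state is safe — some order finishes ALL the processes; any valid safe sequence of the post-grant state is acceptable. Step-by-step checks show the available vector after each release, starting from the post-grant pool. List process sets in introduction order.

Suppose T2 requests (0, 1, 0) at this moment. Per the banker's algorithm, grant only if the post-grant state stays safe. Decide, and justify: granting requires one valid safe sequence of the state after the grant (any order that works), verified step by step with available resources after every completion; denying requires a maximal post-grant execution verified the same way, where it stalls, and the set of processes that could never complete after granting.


GRANT — the state after the grant stays safe, e.g. via T3, T1, T2, T9, T5, T4, T8.
Key observation: the transfer keeps a workable pool ((1, 2, 3)); T3 starts the safe sequence.
Step-by-step check of the post-grant state:
  pool = (1, 2, 3)
  T3 needs (0, 2, 3) <= (1, 2, 3) -> finishes; pool += (1, 3, 1) = (2, 5, 4)
  T1 needs (2, 3, 1) <= (2, 5, 4) -> finishes; pool += (0, 0, 1) = (2, 5, 5)
  T2 needs (2, 2, 5) <= (2, 5, 5) -> finishes; pool += (1, 1, 0) = (3, 6, 5)
  T9 needs (2, 4, 0) <= (3, 6, 5) -> finishes; pool += (1, 1, 2) = (4, 7, 7)
  T5 needs (1, 6, 3) <= (4, 7, 7) -> finishes; pool += (0, 1, 1) = (4, 8, 8)
  T4 needs (2, 2, 3) <= (4, 8, 8) -> finishes; pool += (3, 1, 0) = (7, 9, 8)
  T8 needs (3, 6, 1) <= (7, 9, 8) -> finishes; pool += (1, 0, 1) = (8, 9, 9)


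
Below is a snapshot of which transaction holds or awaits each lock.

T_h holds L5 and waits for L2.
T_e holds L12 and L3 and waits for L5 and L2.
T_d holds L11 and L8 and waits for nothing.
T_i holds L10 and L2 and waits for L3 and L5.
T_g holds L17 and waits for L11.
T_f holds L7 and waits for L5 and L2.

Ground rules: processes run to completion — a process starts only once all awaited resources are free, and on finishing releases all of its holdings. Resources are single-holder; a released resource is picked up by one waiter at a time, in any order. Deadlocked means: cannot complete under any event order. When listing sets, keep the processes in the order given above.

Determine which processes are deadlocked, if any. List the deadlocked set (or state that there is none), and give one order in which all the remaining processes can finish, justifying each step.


Deadlocked: T_h, T_e, T_i and T_f.
Key observation: the loop T_h -> T_i -> T_h blocks itself forever; T_e is caught in further circular waits and T_f waits into the deadlock from upstream.
One completion order for the rest: T_d, T_g.
Verifying each step:
  run T_d (it waits on nothing); releases L11 and L8
  T_g: everything it awaited (L11) is free; runs, freeing L17


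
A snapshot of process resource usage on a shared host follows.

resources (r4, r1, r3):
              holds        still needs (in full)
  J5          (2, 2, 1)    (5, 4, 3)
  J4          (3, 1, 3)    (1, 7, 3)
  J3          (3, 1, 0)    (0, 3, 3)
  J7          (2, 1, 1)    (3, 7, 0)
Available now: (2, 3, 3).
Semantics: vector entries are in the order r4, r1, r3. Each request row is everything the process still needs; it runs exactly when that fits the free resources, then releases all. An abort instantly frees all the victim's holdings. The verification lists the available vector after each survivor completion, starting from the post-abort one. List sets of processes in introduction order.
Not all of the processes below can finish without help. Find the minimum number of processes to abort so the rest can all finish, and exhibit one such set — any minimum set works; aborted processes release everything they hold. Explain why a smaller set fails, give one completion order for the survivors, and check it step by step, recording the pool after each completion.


Minimum abort set: J4.
Key observation: the returned (3, 1, 3) from J4 is what brings J7 — unrunnable before, under any order — into play at step 3.
Minimality: the empty abort set fails — the state is deadlocked as it stands.
One survivor order: J3, J5, J7. Step-by-step check (post-abort pool first):
  pool = (5, 4, 6)
  J3: need (0, 3, 3) fits (5, 4, 6); releases (3, 1, 0), pool now (8, 5, 6)
  J5: need (5, 4, 3) fits (8, 5, 6); releases (2, 2, 1), pool now (10, 7, 7)
  J7: need (3, 7, 0) fits (10, 7, 7); releases (2, 1, 1), pool now (12, 8, 8)
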